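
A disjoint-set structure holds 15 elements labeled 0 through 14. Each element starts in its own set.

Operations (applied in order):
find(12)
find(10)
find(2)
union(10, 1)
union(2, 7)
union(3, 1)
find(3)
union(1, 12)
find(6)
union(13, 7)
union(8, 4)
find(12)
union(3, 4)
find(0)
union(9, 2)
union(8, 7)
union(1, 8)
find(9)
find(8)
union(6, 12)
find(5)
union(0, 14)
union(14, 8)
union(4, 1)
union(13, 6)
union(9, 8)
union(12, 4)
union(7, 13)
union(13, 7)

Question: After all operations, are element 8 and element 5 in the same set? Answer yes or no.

Step 1: find(12) -> no change; set of 12 is {12}
Step 2: find(10) -> no change; set of 10 is {10}
Step 3: find(2) -> no change; set of 2 is {2}
Step 4: union(10, 1) -> merged; set of 10 now {1, 10}
Step 5: union(2, 7) -> merged; set of 2 now {2, 7}
Step 6: union(3, 1) -> merged; set of 3 now {1, 3, 10}
Step 7: find(3) -> no change; set of 3 is {1, 3, 10}
Step 8: union(1, 12) -> merged; set of 1 now {1, 3, 10, 12}
Step 9: find(6) -> no change; set of 6 is {6}
Step 10: union(13, 7) -> merged; set of 13 now {2, 7, 13}
Step 11: union(8, 4) -> merged; set of 8 now {4, 8}
Step 12: find(12) -> no change; set of 12 is {1, 3, 10, 12}
Step 13: union(3, 4) -> merged; set of 3 now {1, 3, 4, 8, 10, 12}
Step 14: find(0) -> no change; set of 0 is {0}
Step 15: union(9, 2) -> merged; set of 9 now {2, 7, 9, 13}
Step 16: union(8, 7) -> merged; set of 8 now {1, 2, 3, 4, 7, 8, 9, 10, 12, 13}
Step 17: union(1, 8) -> already same set; set of 1 now {1, 2, 3, 4, 7, 8, 9, 10, 12, 13}
Step 18: find(9) -> no change; set of 9 is {1, 2, 3, 4, 7, 8, 9, 10, 12, 13}
Step 19: find(8) -> no change; set of 8 is {1, 2, 3, 4, 7, 8, 9, 10, 12, 13}
Step 20: union(6, 12) -> merged; set of 6 now {1, 2, 3, 4, 6, 7, 8, 9, 10, 12, 13}
Step 21: find(5) -> no change; set of 5 is {5}
Step 22: union(0, 14) -> merged; set of 0 now {0, 14}
Step 23: union(14, 8) -> merged; set of 14 now {0, 1, 2, 3, 4, 6, 7, 8, 9, 10, 12, 13, 14}
Step 24: union(4, 1) -> already same set; set of 4 now {0, 1, 2, 3, 4, 6, 7, 8, 9, 10, 12, 13, 14}
Step 25: union(13, 6) -> already same set; set of 13 now {0, 1, 2, 3, 4, 6, 7, 8, 9, 10, 12, 13, 14}
Step 26: union(9, 8) -> already same set; set of 9 now {0, 1, 2, 3, 4, 6, 7, 8, 9, 10, 12, 13, 14}
Step 27: union(12, 4) -> already same set; set of 12 now {0, 1, 2, 3, 4, 6, 7, 8, 9, 10, 12, 13, 14}
Step 28: union(7, 13) -> already same set; set of 7 now {0, 1, 2, 3, 4, 6, 7, 8, 9, 10, 12, 13, 14}
Step 29: union(13, 7) -> already same set; set of 13 now {0, 1, 2, 3, 4, 6, 7, 8, 9, 10, 12, 13, 14}
Set of 8: {0, 1, 2, 3, 4, 6, 7, 8, 9, 10, 12, 13, 14}; 5 is not a member.

Answer: no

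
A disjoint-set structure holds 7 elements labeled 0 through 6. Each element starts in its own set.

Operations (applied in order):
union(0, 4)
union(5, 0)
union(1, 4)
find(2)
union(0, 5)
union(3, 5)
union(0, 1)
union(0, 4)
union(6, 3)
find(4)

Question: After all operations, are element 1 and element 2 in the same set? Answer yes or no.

Answer: no

Derivation:
Step 1: union(0, 4) -> merged; set of 0 now {0, 4}
Step 2: union(5, 0) -> merged; set of 5 now {0, 4, 5}
Step 3: union(1, 4) -> merged; set of 1 now {0, 1, 4, 5}
Step 4: find(2) -> no change; set of 2 is {2}
Step 5: union(0, 5) -> already same set; set of 0 now {0, 1, 4, 5}
Step 6: union(3, 5) -> merged; set of 3 now {0, 1, 3, 4, 5}
Step 7: union(0, 1) -> already same set; set of 0 now {0, 1, 3, 4, 5}
Step 8: union(0, 4) -> already same set; set of 0 now {0, 1, 3, 4, 5}
Step 9: union(6, 3) -> merged; set of 6 now {0, 1, 3, 4, 5, 6}
Step 10: find(4) -> no change; set of 4 is {0, 1, 3, 4, 5, 6}
Set of 1: {0, 1, 3, 4, 5, 6}; 2 is not a member.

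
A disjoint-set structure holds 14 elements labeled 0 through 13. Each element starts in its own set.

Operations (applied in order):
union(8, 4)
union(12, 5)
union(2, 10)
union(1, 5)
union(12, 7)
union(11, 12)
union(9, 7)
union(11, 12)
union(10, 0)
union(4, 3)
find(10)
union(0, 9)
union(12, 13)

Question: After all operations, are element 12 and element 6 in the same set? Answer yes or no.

Answer: no

Derivation:
Step 1: union(8, 4) -> merged; set of 8 now {4, 8}
Step 2: union(12, 5) -> merged; set of 12 now {5, 12}
Step 3: union(2, 10) -> merged; set of 2 now {2, 10}
Step 4: union(1, 5) -> merged; set of 1 now {1, 5, 12}
Step 5: union(12, 7) -> merged; set of 12 now {1, 5, 7, 12}
Step 6: union(11, 12) -> merged; set of 11 now {1, 5, 7, 11, 12}
Step 7: union(9, 7) -> merged; set of 9 now {1, 5, 7, 9, 11, 12}
Step 8: union(11, 12) -> already same set; set of 11 now {1, 5, 7, 9, 11, 12}
Step 9: union(10, 0) -> merged; set of 10 now {0, 2, 10}
Step 10: union(4, 3) -> merged; set of 4 now {3, 4, 8}
Step 11: find(10) -> no change; set of 10 is {0, 2, 10}
Step 12: union(0, 9) -> merged; set of 0 now {0, 1, 2, 5, 7, 9, 10, 11, 12}
Step 13: union(12, 13) -> merged; set of 12 now {0, 1, 2, 5, 7, 9, 10, 11, 12, 13}
Set of 12: {0, 1, 2, 5, 7, 9, 10, 11, 12, 13}; 6 is not a member.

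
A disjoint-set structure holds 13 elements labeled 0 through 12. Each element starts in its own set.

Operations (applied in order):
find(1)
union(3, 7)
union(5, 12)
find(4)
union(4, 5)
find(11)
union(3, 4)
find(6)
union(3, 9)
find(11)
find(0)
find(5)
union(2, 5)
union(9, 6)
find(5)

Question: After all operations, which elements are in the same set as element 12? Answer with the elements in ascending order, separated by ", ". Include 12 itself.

Step 1: find(1) -> no change; set of 1 is {1}
Step 2: union(3, 7) -> merged; set of 3 now {3, 7}
Step 3: union(5, 12) -> merged; set of 5 now {5, 12}
Step 4: find(4) -> no change; set of 4 is {4}
Step 5: union(4, 5) -> merged; set of 4 now {4, 5, 12}
Step 6: find(11) -> no change; set of 11 is {11}
Step 7: union(3, 4) -> merged; set of 3 now {3, 4, 5, 7, 12}
Step 8: find(6) -> no change; set of 6 is {6}
Step 9: union(3, 9) -> merged; set of 3 now {3, 4, 5, 7, 9, 12}
Step 10: find(11) -> no change; set of 11 is {11}
Step 11: find(0) -> no change; set of 0 is {0}
Step 12: find(5) -> no change; set of 5 is {3, 4, 5, 7, 9, 12}
Step 13: union(2, 5) -> merged; set of 2 now {2, 3, 4, 5, 7, 9, 12}
Step 14: union(9, 6) -> merged; set of 9 now {2, 3, 4, 5, 6, 7, 9, 12}
Step 15: find(5) -> no change; set of 5 is {2, 3, 4, 5, 6, 7, 9, 12}
Component of 12: {2, 3, 4, 5, 6, 7, 9, 12}

Answer: 2, 3, 4, 5, 6, 7, 9, 12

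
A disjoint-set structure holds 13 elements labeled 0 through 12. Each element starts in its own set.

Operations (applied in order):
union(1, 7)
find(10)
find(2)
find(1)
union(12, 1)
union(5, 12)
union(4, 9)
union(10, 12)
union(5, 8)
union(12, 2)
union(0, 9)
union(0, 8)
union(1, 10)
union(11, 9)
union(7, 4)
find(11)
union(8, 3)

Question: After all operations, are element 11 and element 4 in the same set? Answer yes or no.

Answer: yes

Derivation:
Step 1: union(1, 7) -> merged; set of 1 now {1, 7}
Step 2: find(10) -> no change; set of 10 is {10}
Step 3: find(2) -> no change; set of 2 is {2}
Step 4: find(1) -> no change; set of 1 is {1, 7}
Step 5: union(12, 1) -> merged; set of 12 now {1, 7, 12}
Step 6: union(5, 12) -> merged; set of 5 now {1, 5, 7, 12}
Step 7: union(4, 9) -> merged; set of 4 now {4, 9}
Step 8: union(10, 12) -> merged; set of 10 now {1, 5, 7, 10, 12}
Step 9: union(5, 8) -> merged; set of 5 now {1, 5, 7, 8, 10, 12}
Step 10: union(12, 2) -> merged; set of 12 now {1, 2, 5, 7, 8, 10, 12}
Step 11: union(0, 9) -> merged; set of 0 now {0, 4, 9}
Step 12: union(0, 8) -> merged; set of 0 now {0, 1, 2, 4, 5, 7, 8, 9, 10, 12}
Step 13: union(1, 10) -> already same set; set of 1 now {0, 1, 2, 4, 5, 7, 8, 9, 10, 12}
Step 14: union(11, 9) -> merged; set of 11 now {0, 1, 2, 4, 5, 7, 8, 9, 10, 11, 12}
Step 15: union(7, 4) -> already same set; set of 7 now {0, 1, 2, 4, 5, 7, 8, 9, 10, 11, 12}
Step 16: find(11) -> no change; set of 11 is {0, 1, 2, 4, 5, 7, 8, 9, 10, 11, 12}
Step 17: union(8, 3) -> merged; set of 8 now {0, 1, 2, 3, 4, 5, 7, 8, 9, 10, 11, 12}
Set of 11: {0, 1, 2, 3, 4, 5, 7, 8, 9, 10, 11, 12}; 4 is a member.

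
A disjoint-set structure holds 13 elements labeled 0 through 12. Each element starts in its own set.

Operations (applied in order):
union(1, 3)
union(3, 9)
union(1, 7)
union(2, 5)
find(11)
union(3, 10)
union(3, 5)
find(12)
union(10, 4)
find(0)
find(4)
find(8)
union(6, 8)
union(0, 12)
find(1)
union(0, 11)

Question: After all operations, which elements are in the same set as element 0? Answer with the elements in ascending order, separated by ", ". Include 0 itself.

Step 1: union(1, 3) -> merged; set of 1 now {1, 3}
Step 2: union(3, 9) -> merged; set of 3 now {1, 3, 9}
Step 3: union(1, 7) -> merged; set of 1 now {1, 3, 7, 9}
Step 4: union(2, 5) -> merged; set of 2 now {2, 5}
Step 5: find(11) -> no change; set of 11 is {11}
Step 6: union(3, 10) -> merged; set of 3 now {1, 3, 7, 9, 10}
Step 7: union(3, 5) -> merged; set of 3 now {1, 2, 3, 5, 7, 9, 10}
Step 8: find(12) -> no change; set of 12 is {12}
Step 9: union(10, 4) -> merged; set of 10 now {1, 2, 3, 4, 5, 7, 9, 10}
Step 10: find(0) -> no change; set of 0 is {0}
Step 11: find(4) -> no change; set of 4 is {1, 2, 3, 4, 5, 7, 9, 10}
Step 12: find(8) -> no change; set of 8 is {8}
Step 13: union(6, 8) -> merged; set of 6 now {6, 8}
Step 14: union(0, 12) -> merged; set of 0 now {0, 12}
Step 15: find(1) -> no change; set of 1 is {1, 2, 3, 4, 5, 7, 9, 10}
Step 16: union(0, 11) -> merged; set of 0 now {0, 11, 12}
Component of 0: {0, 11, 12}

Answer: 0, 11, 12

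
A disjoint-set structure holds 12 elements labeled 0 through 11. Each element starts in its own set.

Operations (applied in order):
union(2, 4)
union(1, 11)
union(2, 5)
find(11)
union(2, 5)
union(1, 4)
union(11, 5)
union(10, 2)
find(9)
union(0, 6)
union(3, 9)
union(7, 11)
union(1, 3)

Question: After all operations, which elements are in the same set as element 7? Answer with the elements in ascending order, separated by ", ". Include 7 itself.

Step 1: union(2, 4) -> merged; set of 2 now {2, 4}
Step 2: union(1, 11) -> merged; set of 1 now {1, 11}
Step 3: union(2, 5) -> merged; set of 2 now {2, 4, 5}
Step 4: find(11) -> no change; set of 11 is {1, 11}
Step 5: union(2, 5) -> already same set; set of 2 now {2, 4, 5}
Step 6: union(1, 4) -> merged; set of 1 now {1, 2, 4, 5, 11}
Step 7: union(11, 5) -> already same set; set of 11 now {1, 2, 4, 5, 11}
Step 8: union(10, 2) -> merged; set of 10 now {1, 2, 4, 5, 10, 11}
Step 9: find(9) -> no change; set of 9 is {9}
Step 10: union(0, 6) -> merged; set of 0 now {0, 6}
Step 11: union(3, 9) -> merged; set of 3 now {3, 9}
Step 12: union(7, 11) -> merged; set of 7 now {1, 2, 4, 5, 7, 10, 11}
Step 13: union(1, 3) -> merged; set of 1 now {1, 2, 3, 4, 5, 7, 9, 10, 11}
Component of 7: {1, 2, 3, 4, 5, 7, 9, 10, 11}

Answer: 1, 2, 3, 4, 5, 7, 9, 10, 11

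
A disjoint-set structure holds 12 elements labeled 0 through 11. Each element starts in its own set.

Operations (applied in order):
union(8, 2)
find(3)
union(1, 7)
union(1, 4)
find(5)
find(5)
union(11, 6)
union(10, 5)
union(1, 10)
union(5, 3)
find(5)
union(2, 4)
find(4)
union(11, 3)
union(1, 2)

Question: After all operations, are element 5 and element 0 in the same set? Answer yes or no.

Step 1: union(8, 2) -> merged; set of 8 now {2, 8}
Step 2: find(3) -> no change; set of 3 is {3}
Step 3: union(1, 7) -> merged; set of 1 now {1, 7}
Step 4: union(1, 4) -> merged; set of 1 now {1, 4, 7}
Step 5: find(5) -> no change; set of 5 is {5}
Step 6: find(5) -> no change; set of 5 is {5}
Step 7: union(11, 6) -> merged; set of 11 now {6, 11}
Step 8: union(10, 5) -> merged; set of 10 now {5, 10}
Step 9: union(1, 10) -> merged; set of 1 now {1, 4, 5, 7, 10}
Step 10: union(5, 3) -> merged; set of 5 now {1, 3, 4, 5, 7, 10}
Step 11: find(5) -> no change; set of 5 is {1, 3, 4, 5, 7, 10}
Step 12: union(2, 4) -> merged; set of 2 now {1, 2, 3, 4, 5, 7, 8, 10}
Step 13: find(4) -> no change; set of 4 is {1, 2, 3, 4, 5, 7, 8, 10}
Step 14: union(11, 3) -> merged; set of 11 now {1, 2, 3, 4, 5, 6, 7, 8, 10, 11}
Step 15: union(1, 2) -> already same set; set of 1 now {1, 2, 3, 4, 5, 6, 7, 8, 10, 11}
Set of 5: {1, 2, 3, 4, 5, 6, 7, 8, 10, 11}; 0 is not a member.

Answer: no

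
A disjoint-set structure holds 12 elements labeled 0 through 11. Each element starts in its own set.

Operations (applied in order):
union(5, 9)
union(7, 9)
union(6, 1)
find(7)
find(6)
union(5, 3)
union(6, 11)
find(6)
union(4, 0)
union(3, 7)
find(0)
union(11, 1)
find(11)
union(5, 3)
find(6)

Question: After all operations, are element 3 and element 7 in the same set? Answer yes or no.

Answer: yes

Derivation:
Step 1: union(5, 9) -> merged; set of 5 now {5, 9}
Step 2: union(7, 9) -> merged; set of 7 now {5, 7, 9}
Step 3: union(6, 1) -> merged; set of 6 now {1, 6}
Step 4: find(7) -> no change; set of 7 is {5, 7, 9}
Step 5: find(6) -> no change; set of 6 is {1, 6}
Step 6: union(5, 3) -> merged; set of 5 now {3, 5, 7, 9}
Step 7: union(6, 11) -> merged; set of 6 now {1, 6, 11}
Step 8: find(6) -> no change; set of 6 is {1, 6, 11}
Step 9: union(4, 0) -> merged; set of 4 now {0, 4}
Step 10: union(3, 7) -> already same set; set of 3 now {3, 5, 7, 9}
Step 11: find(0) -> no change; set of 0 is {0, 4}
Step 12: union(11, 1) -> already same set; set of 11 now {1, 6, 11}
Step 13: find(11) -> no change; set of 11 is {1, 6, 11}
Step 14: union(5, 3) -> already same set; set of 5 now {3, 5, 7, 9}
Step 15: find(6) -> no change; set of 6 is {1, 6, 11}
Set of 3: {3, 5, 7, 9}; 7 is a member.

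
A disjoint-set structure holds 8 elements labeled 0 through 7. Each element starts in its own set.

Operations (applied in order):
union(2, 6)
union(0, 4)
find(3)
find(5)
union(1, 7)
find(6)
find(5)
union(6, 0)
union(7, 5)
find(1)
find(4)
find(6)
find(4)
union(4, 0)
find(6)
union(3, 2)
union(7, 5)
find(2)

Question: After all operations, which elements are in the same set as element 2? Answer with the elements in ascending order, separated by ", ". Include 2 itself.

Answer: 0, 2, 3, 4, 6

Derivation:
Step 1: union(2, 6) -> merged; set of 2 now {2, 6}
Step 2: union(0, 4) -> merged; set of 0 now {0, 4}
Step 3: find(3) -> no change; set of 3 is {3}
Step 4: find(5) -> no change; set of 5 is {5}
Step 5: union(1, 7) -> merged; set of 1 now {1, 7}
Step 6: find(6) -> no change; set of 6 is {2, 6}
Step 7: find(5) -> no change; set of 5 is {5}
Step 8: union(6, 0) -> merged; set of 6 now {0, 2, 4, 6}
Step 9: union(7, 5) -> merged; set of 7 now {1, 5, 7}
Step 10: find(1) -> no change; set of 1 is {1, 5, 7}
Step 11: find(4) -> no change; set of 4 is {0, 2, 4, 6}
Step 12: find(6) -> no change; set of 6 is {0, 2, 4, 6}
Step 13: find(4) -> no change; set of 4 is {0, 2, 4, 6}
Step 14: union(4, 0) -> already same set; set of 4 now {0, 2, 4, 6}
Step 15: find(6) -> no change; set of 6 is {0, 2, 4, 6}
Step 16: union(3, 2) -> merged; set of 3 now {0, 2, 3, 4, 6}
Step 17: union(7, 5) -> already same set; set of 7 now {1, 5, 7}
Step 18: find(2) -> no change; set of 2 is {0, 2, 3, 4, 6}
Component of 2: {0, 2, 3, 4, 6}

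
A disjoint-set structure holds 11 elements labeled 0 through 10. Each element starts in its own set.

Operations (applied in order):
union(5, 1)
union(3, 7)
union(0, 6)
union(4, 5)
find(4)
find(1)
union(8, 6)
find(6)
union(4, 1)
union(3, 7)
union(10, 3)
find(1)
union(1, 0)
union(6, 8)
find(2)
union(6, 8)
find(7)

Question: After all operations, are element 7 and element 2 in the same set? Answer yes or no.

Step 1: union(5, 1) -> merged; set of 5 now {1, 5}
Step 2: union(3, 7) -> merged; set of 3 now {3, 7}
Step 3: union(0, 6) -> merged; set of 0 now {0, 6}
Step 4: union(4, 5) -> merged; set of 4 now {1, 4, 5}
Step 5: find(4) -> no change; set of 4 is {1, 4, 5}
Step 6: find(1) -> no change; set of 1 is {1, 4, 5}
Step 7: union(8, 6) -> merged; set of 8 now {0, 6, 8}
Step 8: find(6) -> no change; set of 6 is {0, 6, 8}
Step 9: union(4, 1) -> already same set; set of 4 now {1, 4, 5}
Step 10: union(3, 7) -> already same set; set of 3 now {3, 7}
Step 11: union(10, 3) -> merged; set of 10 now {3, 7, 10}
Step 12: find(1) -> no change; set of 1 is {1, 4, 5}
Step 13: union(1, 0) -> merged; set of 1 now {0, 1, 4, 5, 6, 8}
Step 14: union(6, 8) -> already same set; set of 6 now {0, 1, 4, 5, 6, 8}
Step 15: find(2) -> no change; set of 2 is {2}
Step 16: union(6, 8) -> already same set; set of 6 now {0, 1, 4, 5, 6, 8}
Step 17: find(7) -> no change; set of 7 is {3, 7, 10}
Set of 7: {3, 7, 10}; 2 is not a member.

Answer: no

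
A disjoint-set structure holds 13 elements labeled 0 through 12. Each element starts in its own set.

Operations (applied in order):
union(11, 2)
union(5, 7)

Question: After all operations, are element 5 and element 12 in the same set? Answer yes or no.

Step 1: union(11, 2) -> merged; set of 11 now {2, 11}
Step 2: union(5, 7) -> merged; set of 5 now {5, 7}
Set of 5: {5, 7}; 12 is not a member.

Answer: no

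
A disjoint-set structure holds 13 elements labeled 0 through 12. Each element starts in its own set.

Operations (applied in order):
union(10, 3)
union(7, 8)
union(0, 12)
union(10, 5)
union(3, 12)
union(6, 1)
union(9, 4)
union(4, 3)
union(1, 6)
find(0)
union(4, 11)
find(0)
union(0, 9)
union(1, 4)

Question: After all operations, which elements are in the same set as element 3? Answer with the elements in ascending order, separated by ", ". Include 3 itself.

Step 1: union(10, 3) -> merged; set of 10 now {3, 10}
Step 2: union(7, 8) -> merged; set of 7 now {7, 8}
Step 3: union(0, 12) -> merged; set of 0 now {0, 12}
Step 4: union(10, 5) -> merged; set of 10 now {3, 5, 10}
Step 5: union(3, 12) -> merged; set of 3 now {0, 3, 5, 10, 12}
Step 6: union(6, 1) -> merged; set of 6 now {1, 6}
Step 7: union(9, 4) -> merged; set of 9 now {4, 9}
Step 8: union(4, 3) -> merged; set of 4 now {0, 3, 4, 5, 9, 10, 12}
Step 9: union(1, 6) -> already same set; set of 1 now {1, 6}
Step 10: find(0) -> no change; set of 0 is {0, 3, 4, 5, 9, 10, 12}
Step 11: union(4, 11) -> merged; set of 4 now {0, 3, 4, 5, 9, 10, 11, 12}
Step 12: find(0) -> no change; set of 0 is {0, 3, 4, 5, 9, 10, 11, 12}
Step 13: union(0, 9) -> already same set; set of 0 now {0, 3, 4, 5, 9, 10, 11, 12}
Step 14: union(1, 4) -> merged; set of 1 now {0, 1, 3, 4, 5, 6, 9, 10, 11, 12}
Component of 3: {0, 1, 3, 4, 5, 6, 9, 10, 11, 12}

Answer: 0, 1, 3, 4, 5, 6, 9, 10, 11, 12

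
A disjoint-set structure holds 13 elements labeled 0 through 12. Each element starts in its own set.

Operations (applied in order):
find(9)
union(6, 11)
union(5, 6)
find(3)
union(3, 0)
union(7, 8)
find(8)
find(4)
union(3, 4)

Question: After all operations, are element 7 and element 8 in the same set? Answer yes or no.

Answer: yes

Derivation:
Step 1: find(9) -> no change; set of 9 is {9}
Step 2: union(6, 11) -> merged; set of 6 now {6, 11}
Step 3: union(5, 6) -> merged; set of 5 now {5, 6, 11}
Step 4: find(3) -> no change; set of 3 is {3}
Step 5: union(3, 0) -> merged; set of 3 now {0, 3}
Step 6: union(7, 8) -> merged; set of 7 now {7, 8}
Step 7: find(8) -> no change; set of 8 is {7, 8}
Step 8: find(4) -> no change; set of 4 is {4}
Step 9: union(3, 4) -> merged; set of 3 now {0, 3, 4}
Set of 7: {7, 8}; 8 is a member.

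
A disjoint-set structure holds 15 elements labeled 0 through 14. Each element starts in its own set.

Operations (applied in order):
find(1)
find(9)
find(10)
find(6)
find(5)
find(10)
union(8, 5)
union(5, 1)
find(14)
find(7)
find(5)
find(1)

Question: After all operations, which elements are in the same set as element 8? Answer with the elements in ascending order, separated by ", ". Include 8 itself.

Answer: 1, 5, 8

Derivation:
Step 1: find(1) -> no change; set of 1 is {1}
Step 2: find(9) -> no change; set of 9 is {9}
Step 3: find(10) -> no change; set of 10 is {10}
Step 4: find(6) -> no change; set of 6 is {6}
Step 5: find(5) -> no change; set of 5 is {5}
Step 6: find(10) -> no change; set of 10 is {10}
Step 7: union(8, 5) -> merged; set of 8 now {5, 8}
Step 8: union(5, 1) -> merged; set of 5 now {1, 5, 8}
Step 9: find(14) -> no change; set of 14 is {14}
Step 10: find(7) -> no change; set of 7 is {7}
Step 11: find(5) -> no change; set of 5 is {1, 5, 8}
Step 12: find(1) -> no change; set of 1 is {1, 5, 8}
Component of 8: {1, 5, 8}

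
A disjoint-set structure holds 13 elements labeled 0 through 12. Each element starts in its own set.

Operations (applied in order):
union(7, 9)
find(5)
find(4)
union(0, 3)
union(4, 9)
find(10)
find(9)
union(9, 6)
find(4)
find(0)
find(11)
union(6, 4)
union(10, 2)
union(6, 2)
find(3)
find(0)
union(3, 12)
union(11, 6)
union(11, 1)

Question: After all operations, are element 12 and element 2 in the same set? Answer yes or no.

Answer: no

Derivation:
Step 1: union(7, 9) -> merged; set of 7 now {7, 9}
Step 2: find(5) -> no change; set of 5 is {5}
Step 3: find(4) -> no change; set of 4 is {4}
Step 4: union(0, 3) -> merged; set of 0 now {0, 3}
Step 5: union(4, 9) -> merged; set of 4 now {4, 7, 9}
Step 6: find(10) -> no change; set of 10 is {10}
Step 7: find(9) -> no change; set of 9 is {4, 7, 9}
Step 8: union(9, 6) -> merged; set of 9 now {4, 6, 7, 9}
Step 9: find(4) -> no change; set of 4 is {4, 6, 7, 9}
Step 10: find(0) -> no change; set of 0 is {0, 3}
Step 11: find(11) -> no change; set of 11 is {11}
Step 12: union(6, 4) -> already same set; set of 6 now {4, 6, 7, 9}
Step 13: union(10, 2) -> merged; set of 10 now {2, 10}
Step 14: union(6, 2) -> merged; set of 6 now {2, 4, 6, 7, 9, 10}
Step 15: find(3) -> no change; set of 3 is {0, 3}
Step 16: find(0) -> no change; set of 0 is {0, 3}
Step 17: union(3, 12) -> merged; set of 3 now {0, 3, 12}
Step 18: union(11, 6) -> merged; set of 11 now {2, 4, 6, 7, 9, 10, 11}
Step 19: union(11, 1) -> merged; set of 11 now {1, 2, 4, 6, 7, 9, 10, 11}
Set of 12: {0, 3, 12}; 2 is not a member.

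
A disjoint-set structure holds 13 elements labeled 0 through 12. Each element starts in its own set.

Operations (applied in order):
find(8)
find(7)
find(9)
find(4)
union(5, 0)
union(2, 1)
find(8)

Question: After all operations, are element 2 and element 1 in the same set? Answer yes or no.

Step 1: find(8) -> no change; set of 8 is {8}
Step 2: find(7) -> no change; set of 7 is {7}
Step 3: find(9) -> no change; set of 9 is {9}
Step 4: find(4) -> no change; set of 4 is {4}
Step 5: union(5, 0) -> merged; set of 5 now {0, 5}
Step 6: union(2, 1) -> merged; set of 2 now {1, 2}
Step 7: find(8) -> no change; set of 8 is {8}
Set of 2: {1, 2}; 1 is a member.

Answer: yes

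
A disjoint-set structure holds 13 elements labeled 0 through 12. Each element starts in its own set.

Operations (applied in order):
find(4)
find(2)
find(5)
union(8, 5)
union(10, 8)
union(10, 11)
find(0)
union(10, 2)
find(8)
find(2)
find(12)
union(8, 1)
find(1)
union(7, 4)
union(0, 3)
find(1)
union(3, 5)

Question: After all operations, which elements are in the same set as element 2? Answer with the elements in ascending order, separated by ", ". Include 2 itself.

Step 1: find(4) -> no change; set of 4 is {4}
Step 2: find(2) -> no change; set of 2 is {2}
Step 3: find(5) -> no change; set of 5 is {5}
Step 4: union(8, 5) -> merged; set of 8 now {5, 8}
Step 5: union(10, 8) -> merged; set of 10 now {5, 8, 10}
Step 6: union(10, 11) -> merged; set of 10 now {5, 8, 10, 11}
Step 7: find(0) -> no change; set of 0 is {0}
Step 8: union(10, 2) -> merged; set of 10 now {2, 5, 8, 10, 11}
Step 9: find(8) -> no change; set of 8 is {2, 5, 8, 10, 11}
Step 10: find(2) -> no change; set of 2 is {2, 5, 8, 10, 11}
Step 11: find(12) -> no change; set of 12 is {12}
Step 12: union(8, 1) -> merged; set of 8 now {1, 2, 5, 8, 10, 11}
Step 13: find(1) -> no change; set of 1 is {1, 2, 5, 8, 10, 11}
Step 14: union(7, 4) -> merged; set of 7 now {4, 7}
Step 15: union(0, 3) -> merged; set of 0 now {0, 3}
Step 16: find(1) -> no change; set of 1 is {1, 2, 5, 8, 10, 11}
Step 17: union(3, 5) -> merged; set of 3 now {0, 1, 2, 3, 5, 8, 10, 11}
Component of 2: {0, 1, 2, 3, 5, 8, 10, 11}

Answer: 0, 1, 2, 3, 5, 8, 10, 11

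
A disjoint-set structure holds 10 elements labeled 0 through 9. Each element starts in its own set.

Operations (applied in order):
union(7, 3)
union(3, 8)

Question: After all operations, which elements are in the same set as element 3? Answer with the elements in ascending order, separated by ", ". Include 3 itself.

Step 1: union(7, 3) -> merged; set of 7 now {3, 7}
Step 2: union(3, 8) -> merged; set of 3 now {3, 7, 8}
Component of 3: {3, 7, 8}

Answer: 3, 7, 8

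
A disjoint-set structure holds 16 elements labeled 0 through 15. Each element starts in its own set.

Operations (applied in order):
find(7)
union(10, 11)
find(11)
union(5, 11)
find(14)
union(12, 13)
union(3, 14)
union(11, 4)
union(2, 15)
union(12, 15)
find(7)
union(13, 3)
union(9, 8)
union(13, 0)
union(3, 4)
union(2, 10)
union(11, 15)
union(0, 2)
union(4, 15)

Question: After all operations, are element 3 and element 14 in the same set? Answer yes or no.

Step 1: find(7) -> no change; set of 7 is {7}
Step 2: union(10, 11) -> merged; set of 10 now {10, 11}
Step 3: find(11) -> no change; set of 11 is {10, 11}
Step 4: union(5, 11) -> merged; set of 5 now {5, 10, 11}
Step 5: find(14) -> no change; set of 14 is {14}
Step 6: union(12, 13) -> merged; set of 12 now {12, 13}
Step 7: union(3, 14) -> merged; set of 3 now {3, 14}
Step 8: union(11, 4) -> merged; set of 11 now {4, 5, 10, 11}
Step 9: union(2, 15) -> merged; set of 2 now {2, 15}
Step 10: union(12, 15) -> merged; set of 12 now {2, 12, 13, 15}
Step 11: find(7) -> no change; set of 7 is {7}
Step 12: union(13, 3) -> merged; set of 13 now {2, 3, 12, 13, 14, 15}
Step 13: union(9, 8) -> merged; set of 9 now {8, 9}
Step 14: union(13, 0) -> merged; set of 13 now {0, 2, 3, 12, 13, 14, 15}
Step 15: union(3, 4) -> merged; set of 3 now {0, 2, 3, 4, 5, 10, 11, 12, 13, 14, 15}
Step 16: union(2, 10) -> already same set; set of 2 now {0, 2, 3, 4, 5, 10, 11, 12, 13, 14, 15}
Step 17: union(11, 15) -> already same set; set of 11 now {0, 2, 3, 4, 5, 10, 11, 12, 13, 14, 15}
Step 18: union(0, 2) -> already same set; set of 0 now {0, 2, 3, 4, 5, 10, 11, 12, 13, 14, 15}
Step 19: union(4, 15) -> already same set; set of 4 now {0, 2, 3, 4, 5, 10, 11, 12, 13, 14, 15}
Set of 3: {0, 2, 3, 4, 5, 10, 11, 12, 13, 14, 15}; 14 is a member.

Answer: yes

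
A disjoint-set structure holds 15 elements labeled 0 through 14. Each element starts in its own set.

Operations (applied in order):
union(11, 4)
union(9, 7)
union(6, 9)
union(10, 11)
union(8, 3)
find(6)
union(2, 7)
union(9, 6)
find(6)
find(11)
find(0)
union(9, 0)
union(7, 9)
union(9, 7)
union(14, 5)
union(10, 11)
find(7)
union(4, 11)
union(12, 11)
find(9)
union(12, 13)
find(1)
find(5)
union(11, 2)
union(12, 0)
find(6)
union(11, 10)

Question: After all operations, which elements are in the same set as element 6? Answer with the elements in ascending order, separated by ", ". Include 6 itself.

Answer: 0, 2, 4, 6, 7, 9, 10, 11, 12, 13

Derivation:
Step 1: union(11, 4) -> merged; set of 11 now {4, 11}
Step 2: union(9, 7) -> merged; set of 9 now {7, 9}
Step 3: union(6, 9) -> merged; set of 6 now {6, 7, 9}
Step 4: union(10, 11) -> merged; set of 10 now {4, 10, 11}
Step 5: union(8, 3) -> merged; set of 8 now {3, 8}
Step 6: find(6) -> no change; set of 6 is {6, 7, 9}
Step 7: union(2, 7) -> merged; set of 2 now {2, 6, 7, 9}
Step 8: union(9, 6) -> already same set; set of 9 now {2, 6, 7, 9}
Step 9: find(6) -> no change; set of 6 is {2, 6, 7, 9}
Step 10: find(11) -> no change; set of 11 is {4, 10, 11}
Step 11: find(0) -> no change; set of 0 is {0}
Step 12: union(9, 0) -> merged; set of 9 now {0, 2, 6, 7, 9}
Step 13: union(7, 9) -> already same set; set of 7 now {0, 2, 6, 7, 9}
Step 14: union(9, 7) -> already same set; set of 9 now {0, 2, 6, 7, 9}
Step 15: union(14, 5) -> merged; set of 14 now {5, 14}
Step 16: union(10, 11) -> already same set; set of 10 now {4, 10, 11}
Step 17: find(7) -> no change; set of 7 is {0, 2, 6, 7, 9}
Step 18: union(4, 11) -> already same set; set of 4 now {4, 10, 11}
Step 19: union(12, 11) -> merged; set of 12 now {4, 10, 11, 12}
Step 20: find(9) -> no change; set of 9 is {0, 2, 6, 7, 9}
Step 21: union(12, 13) -> merged; set of 12 now {4, 10, 11, 12, 13}
Step 22: find(1) -> no change; set of 1 is {1}
Step 23: find(5) -> no change; set of 5 is {5, 14}
Step 24: union(11, 2) -> merged; set of 11 now {0, 2, 4, 6, 7, 9, 10, 11, 12, 13}
Step 25: union(12, 0) -> already same set; set of 12 now {0, 2, 4, 6, 7, 9, 10, 11, 12, 13}
Step 26: find(6) -> no change; set of 6 is {0, 2, 4, 6, 7, 9, 10, 11, 12, 13}
Step 27: union(11, 10) -> already same set; set of 11 now {0, 2, 4, 6, 7, 9, 10, 11, 12, 13}
Component of 6: {0, 2, 4, 6, 7, 9, 10, 11, 12, 13}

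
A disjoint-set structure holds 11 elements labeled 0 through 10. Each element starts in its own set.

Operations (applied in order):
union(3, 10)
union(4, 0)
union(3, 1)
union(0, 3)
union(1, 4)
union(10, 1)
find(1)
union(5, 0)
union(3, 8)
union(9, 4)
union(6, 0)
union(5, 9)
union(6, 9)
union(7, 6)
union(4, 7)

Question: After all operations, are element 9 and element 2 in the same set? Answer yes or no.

Step 1: union(3, 10) -> merged; set of 3 now {3, 10}
Step 2: union(4, 0) -> merged; set of 4 now {0, 4}
Step 3: union(3, 1) -> merged; set of 3 now {1, 3, 10}
Step 4: union(0, 3) -> merged; set of 0 now {0, 1, 3, 4, 10}
Step 5: union(1, 4) -> already same set; set of 1 now {0, 1, 3, 4, 10}
Step 6: union(10, 1) -> already same set; set of 10 now {0, 1, 3, 4, 10}
Step 7: find(1) -> no change; set of 1 is {0, 1, 3, 4, 10}
Step 8: union(5, 0) -> merged; set of 5 now {0, 1, 3, 4, 5, 10}
Step 9: union(3, 8) -> merged; set of 3 now {0, 1, 3, 4, 5, 8, 10}
Step 10: union(9, 4) -> merged; set of 9 now {0, 1, 3, 4, 5, 8, 9, 10}
Step 11: union(6, 0) -> merged; set of 6 now {0, 1, 3, 4, 5, 6, 8, 9, 10}
Step 12: union(5, 9) -> already same set; set of 5 now {0, 1, 3, 4, 5, 6, 8, 9, 10}
Step 13: union(6, 9) -> already same set; set of 6 now {0, 1, 3, 4, 5, 6, 8, 9, 10}
Step 14: union(7, 6) -> merged; set of 7 now {0, 1, 3, 4, 5, 6, 7, 8, 9, 10}
Step 15: union(4, 7) -> already same set; set of 4 now {0, 1, 3, 4, 5, 6, 7, 8, 9, 10}
Set of 9: {0, 1, 3, 4, 5, 6, 7, 8, 9, 10}; 2 is not a member.

Answer: no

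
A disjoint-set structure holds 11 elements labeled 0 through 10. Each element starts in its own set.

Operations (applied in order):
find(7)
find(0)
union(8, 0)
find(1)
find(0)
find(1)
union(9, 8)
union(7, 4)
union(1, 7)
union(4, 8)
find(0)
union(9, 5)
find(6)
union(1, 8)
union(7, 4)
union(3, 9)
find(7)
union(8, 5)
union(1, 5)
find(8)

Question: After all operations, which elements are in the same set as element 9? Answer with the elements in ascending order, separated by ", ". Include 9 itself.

Step 1: find(7) -> no change; set of 7 is {7}
Step 2: find(0) -> no change; set of 0 is {0}
Step 3: union(8, 0) -> merged; set of 8 now {0, 8}
Step 4: find(1) -> no change; set of 1 is {1}
Step 5: find(0) -> no change; set of 0 is {0, 8}
Step 6: find(1) -> no change; set of 1 is {1}
Step 7: union(9, 8) -> merged; set of 9 now {0, 8, 9}
Step 8: union(7, 4) -> merged; set of 7 now {4, 7}
Step 9: union(1, 7) -> merged; set of 1 now {1, 4, 7}
Step 10: union(4, 8) -> merged; set of 4 now {0, 1, 4, 7, 8, 9}
Step 11: find(0) -> no change; set of 0 is {0, 1, 4, 7, 8, 9}
Step 12: union(9, 5) -> merged; set of 9 now {0, 1, 4, 5, 7, 8, 9}
Step 13: find(6) -> no change; set of 6 is {6}
Step 14: union(1, 8) -> already same set; set of 1 now {0, 1, 4, 5, 7, 8, 9}
Step 15: union(7, 4) -> already same set; set of 7 now {0, 1, 4, 5, 7, 8, 9}
Step 16: union(3, 9) -> merged; set of 3 now {0, 1, 3, 4, 5, 7, 8, 9}
Step 17: find(7) -> no change; set of 7 is {0, 1, 3, 4, 5, 7, 8, 9}
Step 18: union(8, 5) -> already same set; set of 8 now {0, 1, 3, 4, 5, 7, 8, 9}
Step 19: union(1, 5) -> already same set; set of 1 now {0, 1, 3, 4, 5, 7, 8, 9}
Step 20: find(8) -> no change; set of 8 is {0, 1, 3, 4, 5, 7, 8, 9}
Component of 9: {0, 1, 3, 4, 5, 7, 8, 9}

Answer: 0, 1, 3, 4, 5, 7, 8, 9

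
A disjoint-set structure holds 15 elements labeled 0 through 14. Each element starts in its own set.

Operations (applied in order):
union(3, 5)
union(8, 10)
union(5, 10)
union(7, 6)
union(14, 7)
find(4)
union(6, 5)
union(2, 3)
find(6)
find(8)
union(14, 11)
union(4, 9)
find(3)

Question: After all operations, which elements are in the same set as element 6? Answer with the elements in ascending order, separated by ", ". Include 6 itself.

Step 1: union(3, 5) -> merged; set of 3 now {3, 5}
Step 2: union(8, 10) -> merged; set of 8 now {8, 10}
Step 3: union(5, 10) -> merged; set of 5 now {3, 5, 8, 10}
Step 4: union(7, 6) -> merged; set of 7 now {6, 7}
Step 5: union(14, 7) -> merged; set of 14 now {6, 7, 14}
Step 6: find(4) -> no change; set of 4 is {4}
Step 7: union(6, 5) -> merged; set of 6 now {3, 5, 6, 7, 8, 10, 14}
Step 8: union(2, 3) -> merged; set of 2 now {2, 3, 5, 6, 7, 8, 10, 14}
Step 9: find(6) -> no change; set of 6 is {2, 3, 5, 6, 7, 8, 10, 14}
Step 10: find(8) -> no change; set of 8 is {2, 3, 5, 6, 7, 8, 10, 14}
Step 11: union(14, 11) -> merged; set of 14 now {2, 3, 5, 6, 7, 8, 10, 11, 14}
Step 12: union(4, 9) -> merged; set of 4 now {4, 9}
Step 13: find(3) -> no change; set of 3 is {2, 3, 5, 6, 7, 8, 10, 11, 14}
Component of 6: {2, 3, 5, 6, 7, 8, 10, 11, 14}

Answer: 2, 3, 5, 6, 7, 8, 10, 11, 14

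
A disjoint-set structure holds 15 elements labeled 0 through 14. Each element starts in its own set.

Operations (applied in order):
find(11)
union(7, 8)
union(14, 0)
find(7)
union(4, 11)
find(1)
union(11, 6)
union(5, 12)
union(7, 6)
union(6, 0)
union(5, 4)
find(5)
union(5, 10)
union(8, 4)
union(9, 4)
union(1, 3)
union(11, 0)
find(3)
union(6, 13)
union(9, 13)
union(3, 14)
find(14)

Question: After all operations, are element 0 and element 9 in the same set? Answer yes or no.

Answer: yes

Derivation:
Step 1: find(11) -> no change; set of 11 is {11}
Step 2: union(7, 8) -> merged; set of 7 now {7, 8}
Step 3: union(14, 0) -> merged; set of 14 now {0, 14}
Step 4: find(7) -> no change; set of 7 is {7, 8}
Step 5: union(4, 11) -> merged; set of 4 now {4, 11}
Step 6: find(1) -> no change; set of 1 is {1}
Step 7: union(11, 6) -> merged; set of 11 now {4, 6, 11}
Step 8: union(5, 12) -> merged; set of 5 now {5, 12}
Step 9: union(7, 6) -> merged; set of 7 now {4, 6, 7, 8, 11}
Step 10: union(6, 0) -> merged; set of 6 now {0, 4, 6, 7, 8, 11, 14}
Step 11: union(5, 4) -> merged; set of 5 now {0, 4, 5, 6, 7, 8, 11, 12, 14}
Step 12: find(5) -> no change; set of 5 is {0, 4, 5, 6, 7, 8, 11, 12, 14}
Step 13: union(5, 10) -> merged; set of 5 now {0, 4, 5, 6, 7, 8, 10, 11, 12, 14}
Step 14: union(8, 4) -> already same set; set of 8 now {0, 4, 5, 6, 7, 8, 10, 11, 12, 14}
Step 15: union(9, 4) -> merged; set of 9 now {0, 4, 5, 6, 7, 8, 9, 10, 11, 12, 14}
Step 16: union(1, 3) -> merged; set of 1 now {1, 3}
Step 17: union(11, 0) -> already same set; set of 11 now {0, 4, 5, 6, 7, 8, 9, 10, 11, 12, 14}
Step 18: find(3) -> no change; set of 3 is {1, 3}
Step 19: union(6, 13) -> merged; set of 6 now {0, 4, 5, 6, 7, 8, 9, 10, 11, 12, 13, 14}
Step 20: union(9, 13) -> already same set; set of 9 now {0, 4, 5, 6, 7, 8, 9, 10, 11, 12, 13, 14}
Step 21: union(3, 14) -> merged; set of 3 now {0, 1, 3, 4, 5, 6, 7, 8, 9, 10, 11, 12, 13, 14}
Step 22: find(14) -> no change; set of 14 is {0, 1, 3, 4, 5, 6, 7, 8, 9, 10, 11, 12, 13, 14}
Set of 0: {0, 1, 3, 4, 5, 6, 7, 8, 9, 10, 11, 12, 13, 14}; 9 is a member.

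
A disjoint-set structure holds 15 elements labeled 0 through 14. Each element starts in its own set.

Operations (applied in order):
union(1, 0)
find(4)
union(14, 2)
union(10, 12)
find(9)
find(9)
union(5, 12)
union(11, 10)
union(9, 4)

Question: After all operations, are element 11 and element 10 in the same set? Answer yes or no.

Answer: yes

Derivation:
Step 1: union(1, 0) -> merged; set of 1 now {0, 1}
Step 2: find(4) -> no change; set of 4 is {4}
Step 3: union(14, 2) -> merged; set of 14 now {2, 14}
Step 4: union(10, 12) -> merged; set of 10 now {10, 12}
Step 5: find(9) -> no change; set of 9 is {9}
Step 6: find(9) -> no change; set of 9 is {9}
Step 7: union(5, 12) -> merged; set of 5 now {5, 10, 12}
Step 8: union(11, 10) -> merged; set of 11 now {5, 10, 11, 12}
Step 9: union(9, 4) -> merged; set of 9 now {4, 9}
Set of 11: {5, 10, 11, 12}; 10 is a member.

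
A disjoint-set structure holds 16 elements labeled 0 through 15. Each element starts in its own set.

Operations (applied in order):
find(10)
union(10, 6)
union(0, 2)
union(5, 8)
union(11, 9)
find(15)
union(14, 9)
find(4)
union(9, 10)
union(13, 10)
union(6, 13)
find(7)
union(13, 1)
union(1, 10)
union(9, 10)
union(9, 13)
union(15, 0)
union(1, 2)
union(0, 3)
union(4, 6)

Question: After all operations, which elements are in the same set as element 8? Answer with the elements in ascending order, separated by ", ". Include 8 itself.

Answer: 5, 8

Derivation:
Step 1: find(10) -> no change; set of 10 is {10}
Step 2: union(10, 6) -> merged; set of 10 now {6, 10}
Step 3: union(0, 2) -> merged; set of 0 now {0, 2}
Step 4: union(5, 8) -> merged; set of 5 now {5, 8}
Step 5: union(11, 9) -> merged; set of 11 now {9, 11}
Step 6: find(15) -> no change; set of 15 is {15}
Step 7: union(14, 9) -> merged; set of 14 now {9, 11, 14}
Step 8: find(4) -> no change; set of 4 is {4}
Step 9: union(9, 10) -> merged; set of 9 now {6, 9, 10, 11, 14}
Step 10: union(13, 10) -> merged; set of 13 now {6, 9, 10, 11, 13, 14}
Step 11: union(6, 13) -> already same set; set of 6 now {6, 9, 10, 11, 13, 14}
Step 12: find(7) -> no change; set of 7 is {7}
Step 13: union(13, 1) -> merged; set of 13 now {1, 6, 9, 10, 11, 13, 14}
Step 14: union(1, 10) -> already same set; set of 1 now {1, 6, 9, 10, 11, 13, 14}
Step 15: union(9, 10) -> already same set; set of 9 now {1, 6, 9, 10, 11, 13, 14}
Step 16: union(9, 13) -> already same set; set of 9 now {1, 6, 9, 10, 11, 13, 14}
Step 17: union(15, 0) -> merged; set of 15 now {0, 2, 15}
Step 18: union(1, 2) -> merged; set of 1 now {0, 1, 2, 6, 9, 10, 11, 13, 14, 15}
Step 19: union(0, 3) -> merged; set of 0 now {0, 1, 2, 3, 6, 9, 10, 11, 13, 14, 15}
Step 20: union(4, 6) -> merged; set of 4 now {0, 1, 2, 3, 4, 6, 9, 10, 11, 13, 14, 15}
Component of 8: {5, 8}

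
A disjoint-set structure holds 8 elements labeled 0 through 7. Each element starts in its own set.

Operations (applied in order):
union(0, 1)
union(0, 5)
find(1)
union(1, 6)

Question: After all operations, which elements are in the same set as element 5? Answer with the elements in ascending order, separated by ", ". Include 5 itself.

Answer: 0, 1, 5, 6

Derivation:
Step 1: union(0, 1) -> merged; set of 0 now {0, 1}
Step 2: union(0, 5) -> merged; set of 0 now {0, 1, 5}
Step 3: find(1) -> no change; set of 1 is {0, 1, 5}
Step 4: union(1, 6) -> merged; set of 1 now {0, 1, 5, 6}
Component of 5: {0, 1, 5, 6}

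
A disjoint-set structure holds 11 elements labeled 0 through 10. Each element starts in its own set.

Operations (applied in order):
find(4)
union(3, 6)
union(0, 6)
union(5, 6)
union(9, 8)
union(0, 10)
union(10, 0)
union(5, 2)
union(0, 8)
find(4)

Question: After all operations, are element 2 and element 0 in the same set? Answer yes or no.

Step 1: find(4) -> no change; set of 4 is {4}
Step 2: union(3, 6) -> merged; set of 3 now {3, 6}
Step 3: union(0, 6) -> merged; set of 0 now {0, 3, 6}
Step 4: union(5, 6) -> merged; set of 5 now {0, 3, 5, 6}
Step 5: union(9, 8) -> merged; set of 9 now {8, 9}
Step 6: union(0, 10) -> merged; set of 0 now {0, 3, 5, 6, 10}
Step 7: union(10, 0) -> already same set; set of 10 now {0, 3, 5, 6, 10}
Step 8: union(5, 2) -> merged; set of 5 now {0, 2, 3, 5, 6, 10}
Step 9: union(0, 8) -> merged; set of 0 now {0, 2, 3, 5, 6, 8, 9, 10}
Step 10: find(4) -> no change; set of 4 is {4}
Set of 2: {0, 2, 3, 5, 6, 8, 9, 10}; 0 is a member.

Answer: yes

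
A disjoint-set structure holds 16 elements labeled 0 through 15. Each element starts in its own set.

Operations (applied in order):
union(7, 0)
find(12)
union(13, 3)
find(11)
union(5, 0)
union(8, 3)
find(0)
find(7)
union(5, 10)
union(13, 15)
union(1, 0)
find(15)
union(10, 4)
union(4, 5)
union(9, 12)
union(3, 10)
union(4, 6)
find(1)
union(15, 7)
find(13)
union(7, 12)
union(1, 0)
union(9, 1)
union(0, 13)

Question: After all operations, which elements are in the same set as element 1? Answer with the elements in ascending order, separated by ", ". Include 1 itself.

Answer: 0, 1, 3, 4, 5, 6, 7, 8, 9, 10, 12, 13, 15

Derivation:
Step 1: union(7, 0) -> merged; set of 7 now {0, 7}
Step 2: find(12) -> no change; set of 12 is {12}
Step 3: union(13, 3) -> merged; set of 13 now {3, 13}
Step 4: find(11) -> no change; set of 11 is {11}
Step 5: union(5, 0) -> merged; set of 5 now {0, 5, 7}
Step 6: union(8, 3) -> merged; set of 8 now {3, 8, 13}
Step 7: find(0) -> no change; set of 0 is {0, 5, 7}
Step 8: find(7) -> no change; set of 7 is {0, 5, 7}
Step 9: union(5, 10) -> merged; set of 5 now {0, 5, 7, 10}
Step 10: union(13, 15) -> merged; set of 13 now {3, 8, 13, 15}
Step 11: union(1, 0) -> merged; set of 1 now {0, 1, 5, 7, 10}
Step 12: find(15) -> no change; set of 15 is {3, 8, 13, 15}
Step 13: union(10, 4) -> merged; set of 10 now {0, 1, 4, 5, 7, 10}
Step 14: union(4, 5) -> already same set; set of 4 now {0, 1, 4, 5, 7, 10}
Step 15: union(9, 12) -> merged; set of 9 now {9, 12}
Step 16: union(3, 10) -> merged; set of 3 now {0, 1, 3, 4, 5, 7, 8, 10, 13, 15}
Step 17: union(4, 6) -> merged; set of 4 now {0, 1, 3, 4, 5, 6, 7, 8, 10, 13, 15}
Step 18: find(1) -> no change; set of 1 is {0, 1, 3, 4, 5, 6, 7, 8, 10, 13, 15}
Step 19: union(15, 7) -> already same set; set of 15 now {0, 1, 3, 4, 5, 6, 7, 8, 10, 13, 15}
Step 20: find(13) -> no change; set of 13 is {0, 1, 3, 4, 5, 6, 7, 8, 10, 13, 15}
Step 21: union(7, 12) -> merged; set of 7 now {0, 1, 3, 4, 5, 6, 7, 8, 9, 10, 12, 13, 15}
Step 22: union(1, 0) -> already same set; set of 1 now {0, 1, 3, 4, 5, 6, 7, 8, 9, 10, 12, 13, 15}
Step 23: union(9, 1) -> already same set; set of 9 now {0, 1, 3, 4, 5, 6, 7, 8, 9, 10, 12, 13, 15}
Step 24: union(0, 13) -> already same set; set of 0 now {0, 1, 3, 4, 5, 6, 7, 8, 9, 10, 12, 13, 15}
Component of 1: {0, 1, 3, 4, 5, 6, 7, 8, 9, 10, 12, 13, 15}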